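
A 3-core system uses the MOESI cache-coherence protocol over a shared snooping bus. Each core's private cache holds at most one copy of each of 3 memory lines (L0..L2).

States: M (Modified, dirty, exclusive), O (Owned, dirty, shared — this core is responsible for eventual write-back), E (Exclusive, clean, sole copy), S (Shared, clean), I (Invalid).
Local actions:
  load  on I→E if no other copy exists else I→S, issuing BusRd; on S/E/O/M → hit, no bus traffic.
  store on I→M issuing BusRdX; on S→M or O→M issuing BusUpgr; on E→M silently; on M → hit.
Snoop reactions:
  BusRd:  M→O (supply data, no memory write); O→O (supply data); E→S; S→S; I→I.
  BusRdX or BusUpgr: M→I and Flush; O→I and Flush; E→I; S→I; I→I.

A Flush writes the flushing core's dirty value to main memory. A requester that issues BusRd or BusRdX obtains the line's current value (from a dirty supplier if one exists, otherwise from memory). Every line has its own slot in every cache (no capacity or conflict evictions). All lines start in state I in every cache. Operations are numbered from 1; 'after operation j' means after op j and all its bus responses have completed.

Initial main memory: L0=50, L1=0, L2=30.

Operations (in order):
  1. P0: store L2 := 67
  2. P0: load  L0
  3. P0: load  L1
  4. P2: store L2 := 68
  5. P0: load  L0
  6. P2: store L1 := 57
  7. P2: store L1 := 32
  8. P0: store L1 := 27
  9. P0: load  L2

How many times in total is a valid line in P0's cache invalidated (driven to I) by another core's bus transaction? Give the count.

  op1 P0: store L2 := 67 → M/I/I on L2; bus BusRdX; mem=30
  op2 P0: load  L0 → E/I/I on L0; bus BusRd; mem=50
  op3 P0: load  L1 → E/I/I on L1; bus BusRd; mem=0
  op4 P2: store L2 := 68 → I/I/M on L2; bus BusRdX Flush; mem=67
  op5 P0: load  L0 → E/I/I on L0; bus (none); mem=50
  op6 P2: store L1 := 57 → I/I/M on L1; bus BusRdX; mem=0
  op7 P2: store L1 := 32 → I/I/M on L1; bus (none); mem=0
  op8 P0: store L1 := 27 → M/I/I on L1; bus BusRdX Flush; mem=32
  op9 P0: load  L2 → S/I/O on L2; bus BusRd; mem=67

invalidations = 2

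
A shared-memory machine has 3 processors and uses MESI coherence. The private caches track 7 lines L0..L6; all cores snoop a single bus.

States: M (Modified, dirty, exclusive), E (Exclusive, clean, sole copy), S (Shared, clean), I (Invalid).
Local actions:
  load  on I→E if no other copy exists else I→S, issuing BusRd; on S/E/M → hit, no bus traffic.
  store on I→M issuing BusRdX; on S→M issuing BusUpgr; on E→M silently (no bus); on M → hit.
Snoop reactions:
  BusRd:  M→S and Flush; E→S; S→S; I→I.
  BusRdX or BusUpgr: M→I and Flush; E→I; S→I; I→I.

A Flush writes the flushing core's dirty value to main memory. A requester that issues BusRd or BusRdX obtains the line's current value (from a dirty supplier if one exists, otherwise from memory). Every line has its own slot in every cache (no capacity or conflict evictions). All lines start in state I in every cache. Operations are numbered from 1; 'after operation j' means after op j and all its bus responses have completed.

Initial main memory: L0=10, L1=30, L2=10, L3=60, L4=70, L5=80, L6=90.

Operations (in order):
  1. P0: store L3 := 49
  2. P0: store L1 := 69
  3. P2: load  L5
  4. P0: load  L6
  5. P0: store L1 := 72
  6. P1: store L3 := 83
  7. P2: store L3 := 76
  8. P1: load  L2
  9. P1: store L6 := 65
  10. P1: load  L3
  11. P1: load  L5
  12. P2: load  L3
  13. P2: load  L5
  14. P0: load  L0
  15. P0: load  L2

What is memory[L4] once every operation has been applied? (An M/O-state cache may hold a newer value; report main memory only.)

  op1 P0: store L3 := 49 → M/I/I on L3; bus BusRdX; mem=60
  op2 P0: store L1 := 69 → M/I/I on L1; bus BusRdX; mem=30
  op3 P2: load  L5 → I/I/E on L5; bus BusRd; mem=80
  op4 P0: load  L6 → E/I/I on L6; bus BusRd; mem=90
  op5 P0: store L1 := 72 → M/I/I on L1; bus (none); mem=30
  op6 P1: store L3 := 83 → I/M/I on L3; bus BusRdX Flush; mem=49
  op7 P2: store L3 := 76 → I/I/M on L3; bus BusRdX Flush; mem=83
  op8 P1: load  L2 → I/E/I on L2; bus BusRd; mem=10
  op9 P1: store L6 := 65 → I/M/I on L6; bus BusRdX; mem=90
  op10 P1: load  L3 → I/S/S on L3; bus BusRd Flush; mem=76
  op11 P1: load  L5 → I/S/S on L5; bus BusRd; mem=80
  op12 P2: load  L3 → I/S/S on L3; bus (none); mem=76
  op13 P2: load  L5 → I/S/S on L5; bus (none); mem=80
  op14 P0: load  L0 → E/I/I on L0; bus BusRd; mem=10
  op15 P0: load  L2 → S/S/I on L2; bus BusRd; mem=10

memory[L4] = 70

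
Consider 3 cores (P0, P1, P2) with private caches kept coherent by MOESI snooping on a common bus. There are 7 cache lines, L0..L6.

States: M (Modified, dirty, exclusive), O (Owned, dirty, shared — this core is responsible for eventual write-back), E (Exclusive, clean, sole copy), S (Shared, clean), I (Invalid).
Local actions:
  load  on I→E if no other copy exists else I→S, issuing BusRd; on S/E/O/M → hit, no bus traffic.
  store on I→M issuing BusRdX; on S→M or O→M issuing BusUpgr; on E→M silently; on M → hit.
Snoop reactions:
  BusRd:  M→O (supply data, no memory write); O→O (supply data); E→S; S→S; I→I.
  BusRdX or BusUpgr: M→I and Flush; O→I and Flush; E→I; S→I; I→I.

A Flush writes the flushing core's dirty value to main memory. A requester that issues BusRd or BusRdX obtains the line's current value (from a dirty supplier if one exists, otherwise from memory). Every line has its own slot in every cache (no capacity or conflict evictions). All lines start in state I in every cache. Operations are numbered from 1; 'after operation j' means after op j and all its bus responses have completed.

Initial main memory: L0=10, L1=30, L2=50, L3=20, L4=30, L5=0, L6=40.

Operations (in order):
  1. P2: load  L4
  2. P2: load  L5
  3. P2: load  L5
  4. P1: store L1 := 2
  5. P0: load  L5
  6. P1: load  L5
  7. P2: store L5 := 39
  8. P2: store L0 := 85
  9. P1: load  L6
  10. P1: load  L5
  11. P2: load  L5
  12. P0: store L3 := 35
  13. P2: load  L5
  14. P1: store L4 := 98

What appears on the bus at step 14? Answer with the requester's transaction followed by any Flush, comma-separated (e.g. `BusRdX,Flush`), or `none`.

[1] P2: load  L4 | P0:I, P1:I, P2:E(30) | bus: BusRd
[2] P2: load  L5 | P0:I, P1:I, P2:E(0) | bus: BusRd
[3] P2: load  L5 | P0:I, P1:I, P2:E(0) | bus: none
[4] P1: store L1 := 2 | P0:I, P1:M(2), P2:I | bus: BusRdX
[5] P0: load  L5 | P0:S(0), P1:I, P2:S(0) | bus: BusRd
[6] P1: load  L5 | P0:S(0), P1:S(0), P2:S(0) | bus: BusRd
[7] P2: store L5 := 39 | P0:I, P1:I, P2:M(39) | bus: BusUpgr
[8] P2: store L0 := 85 | P0:I, P1:I, P2:M(85) | bus: BusRdX
[9] P1: load  L6 | P0:I, P1:E(40), P2:I | bus: BusRd
[10] P1: load  L5 | P0:I, P1:S(39), P2:O(39) | bus: BusRd
[11] P2: load  L5 | P0:I, P1:S(39), P2:O(39) | bus: none
[12] P0: store L3 := 35 | P0:M(35), P1:I, P2:I | bus: BusRdX
[13] P2: load  L5 | P0:I, P1:S(39), P2:O(39) | bus: none
[14] P1: store L4 := 98 | P0:I, P1:M(98), P2:I | bus: BusRdX

bus = BusRdX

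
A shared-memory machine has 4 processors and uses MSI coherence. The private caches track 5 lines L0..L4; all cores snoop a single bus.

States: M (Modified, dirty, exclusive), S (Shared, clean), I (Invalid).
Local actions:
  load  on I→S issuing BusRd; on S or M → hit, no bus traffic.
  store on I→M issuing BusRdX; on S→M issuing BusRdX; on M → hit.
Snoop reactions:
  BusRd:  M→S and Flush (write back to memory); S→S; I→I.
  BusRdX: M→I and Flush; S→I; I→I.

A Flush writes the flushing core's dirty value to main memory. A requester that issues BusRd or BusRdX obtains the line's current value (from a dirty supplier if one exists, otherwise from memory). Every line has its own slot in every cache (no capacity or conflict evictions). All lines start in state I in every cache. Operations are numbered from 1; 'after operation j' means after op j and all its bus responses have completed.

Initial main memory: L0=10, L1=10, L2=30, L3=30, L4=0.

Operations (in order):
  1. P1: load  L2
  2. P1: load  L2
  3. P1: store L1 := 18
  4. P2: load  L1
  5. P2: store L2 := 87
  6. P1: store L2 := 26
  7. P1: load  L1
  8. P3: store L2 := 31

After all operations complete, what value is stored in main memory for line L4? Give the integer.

1. P1: load  L2  bus=[BusRd]  L2: P0=I P1=S P2=I P3=I  mem[L2]=30
2. P1: load  L2  bus=[-]  L2: P0=I P1=S P2=I P3=I  mem[L2]=30
3. P1: store L1 := 18  bus=[BusRdX]  L1: P0=I P1=M P2=I P3=I  mem[L1]=10
4. P2: load  L1  bus=[BusRd,Flush]  L1: P0=I P1=S P2=S P3=I  mem[L1]=18
5. P2: store L2 := 87  bus=[BusRdX]  L2: P0=I P1=I P2=M P3=I  mem[L2]=30
6. P1: store L2 := 26  bus=[BusRdX,Flush]  L2: P0=I P1=M P2=I P3=I  mem[L2]=87
7. P1: load  L1  bus=[-]  L1: P0=I P1=S P2=S P3=I  mem[L1]=18
8. P3: store L2 := 31  bus=[BusRdX,Flush]  L2: P0=I P1=I P2=I P3=M  mem[L2]=26

memory[L4] = 0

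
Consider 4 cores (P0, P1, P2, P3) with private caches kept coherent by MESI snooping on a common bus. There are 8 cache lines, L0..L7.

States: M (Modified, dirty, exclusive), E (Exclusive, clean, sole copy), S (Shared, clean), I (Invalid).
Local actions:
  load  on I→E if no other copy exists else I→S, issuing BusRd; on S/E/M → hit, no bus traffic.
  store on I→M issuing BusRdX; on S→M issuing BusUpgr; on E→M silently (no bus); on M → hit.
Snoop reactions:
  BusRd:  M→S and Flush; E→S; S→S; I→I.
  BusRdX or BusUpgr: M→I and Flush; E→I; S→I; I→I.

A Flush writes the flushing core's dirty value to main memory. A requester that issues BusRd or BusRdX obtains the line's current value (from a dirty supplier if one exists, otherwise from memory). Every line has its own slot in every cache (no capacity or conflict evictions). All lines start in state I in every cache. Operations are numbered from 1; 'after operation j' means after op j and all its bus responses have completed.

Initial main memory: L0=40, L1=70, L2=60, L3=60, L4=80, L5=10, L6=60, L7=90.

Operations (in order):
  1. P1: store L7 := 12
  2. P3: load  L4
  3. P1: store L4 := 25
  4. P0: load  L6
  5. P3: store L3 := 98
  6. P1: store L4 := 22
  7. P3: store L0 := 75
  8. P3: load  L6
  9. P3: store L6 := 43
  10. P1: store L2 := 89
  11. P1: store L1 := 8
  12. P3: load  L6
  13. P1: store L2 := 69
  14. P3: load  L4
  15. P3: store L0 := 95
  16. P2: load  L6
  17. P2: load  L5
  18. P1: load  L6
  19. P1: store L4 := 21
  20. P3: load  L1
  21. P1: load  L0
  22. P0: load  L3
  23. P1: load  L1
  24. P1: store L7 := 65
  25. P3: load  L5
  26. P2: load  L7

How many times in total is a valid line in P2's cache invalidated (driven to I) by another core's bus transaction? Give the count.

invalidations = 0

step 1: P1: store L7 := 12  ⟶  IMII  (L7)  txn=BusRdX  M[L7]=90
step 2: P3: load  L4  ⟶  IIIE  (L4)  txn=BusRd  M[L4]=80
step 3: P1: store L4 := 25  ⟶  IMII  (L4)  txn=BusRdX  M[L4]=80
step 4: P0: load  L6  ⟶  EIII  (L6)  txn=BusRd  M[L6]=60
step 5: P3: store L3 := 98  ⟶  IIIM  (L3)  txn=BusRdX  M[L3]=60
step 6: P1: store L4 := 22  ⟶  IMII  (L4)  txn=∅  M[L4]=80
step 7: P3: store L0 := 75  ⟶  IIIM  (L0)  txn=BusRdX  M[L0]=40
step 8: P3: load  L6  ⟶  SIIS  (L6)  txn=BusRd  M[L6]=60
step 9: P3: store L6 := 43  ⟶  IIIM  (L6)  txn=BusUpgr  M[L6]=60
step 10: P1: store L2 := 89  ⟶  IMII  (L2)  txn=BusRdX  M[L2]=60
step 11: P1: store L1 := 8  ⟶  IMII  (L1)  txn=BusRdX  M[L1]=70
step 12: P3: load  L6  ⟶  IIIM  (L6)  txn=∅  M[L6]=60
step 13: P1: store L2 := 69  ⟶  IMII  (L2)  txn=∅  M[L2]=60
step 14: P3: load  L4  ⟶  ISIS  (L4)  txn=BusRd+Flush  M[L4]=22
step 15: P3: store L0 := 95  ⟶  IIIM  (L0)  txn=∅  M[L0]=40
step 16: P2: load  L6  ⟶  IISS  (L6)  txn=BusRd+Flush  M[L6]=43
step 17: P2: load  L5  ⟶  IIEI  (L5)  txn=BusRd  M[L5]=10
step 18: P1: load  L6  ⟶  ISSS  (L6)  txn=BusRd  M[L6]=43
step 19: P1: store L4 := 21  ⟶  IMII  (L4)  txn=BusUpgr  M[L4]=22
step 20: P3: load  L1  ⟶  ISIS  (L1)  txn=BusRd+Flush  M[L1]=8
step 21: P1: load  L0  ⟶  ISIS  (L0)  txn=BusRd+Flush  M[L0]=95
step 22: P0: load  L3  ⟶  SIIS  (L3)  txn=BusRd+Flush  M[L3]=98
step 23: P1: load  L1  ⟶  ISIS  (L1)  txn=∅  M[L1]=8
step 24: P1: store L7 := 65  ⟶  IMII  (L7)  txn=∅  M[L7]=90
step 25: P3: load  L5  ⟶  IISS  (L5)  txn=BusRd  M[L5]=10
step 26: P2: load  L7  ⟶  ISSI  (L7)  txn=BusRd+Flush  M[L7]=65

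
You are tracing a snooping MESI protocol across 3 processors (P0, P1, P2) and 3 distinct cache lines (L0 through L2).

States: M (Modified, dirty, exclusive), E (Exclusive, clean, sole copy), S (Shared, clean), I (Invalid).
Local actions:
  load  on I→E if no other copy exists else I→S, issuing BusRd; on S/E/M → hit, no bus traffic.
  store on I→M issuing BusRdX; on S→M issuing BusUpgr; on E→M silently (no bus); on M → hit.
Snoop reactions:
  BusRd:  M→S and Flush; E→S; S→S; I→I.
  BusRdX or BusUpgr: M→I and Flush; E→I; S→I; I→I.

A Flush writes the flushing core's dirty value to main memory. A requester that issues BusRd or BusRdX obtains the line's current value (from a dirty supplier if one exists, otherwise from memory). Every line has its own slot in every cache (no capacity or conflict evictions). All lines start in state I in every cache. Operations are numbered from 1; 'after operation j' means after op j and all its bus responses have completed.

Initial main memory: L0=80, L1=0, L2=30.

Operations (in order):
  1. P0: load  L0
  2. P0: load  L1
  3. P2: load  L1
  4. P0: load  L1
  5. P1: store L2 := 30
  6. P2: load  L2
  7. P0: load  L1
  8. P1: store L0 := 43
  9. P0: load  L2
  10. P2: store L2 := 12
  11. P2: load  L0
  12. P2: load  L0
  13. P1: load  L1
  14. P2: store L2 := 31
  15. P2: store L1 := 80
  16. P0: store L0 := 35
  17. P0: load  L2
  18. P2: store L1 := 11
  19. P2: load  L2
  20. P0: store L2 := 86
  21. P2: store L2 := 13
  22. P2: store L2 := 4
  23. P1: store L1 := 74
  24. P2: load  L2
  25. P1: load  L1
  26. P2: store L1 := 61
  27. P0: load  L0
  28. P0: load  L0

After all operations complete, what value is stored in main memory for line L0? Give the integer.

step 1: P0: load  L0  ⟶  EII  (L0)  txn=BusRd  M[L0]=80
step 2: P0: load  L1  ⟶  EII  (L1)  txn=BusRd  M[L1]=0
step 3: P2: load  L1  ⟶  SIS  (L1)  txn=BusRd  M[L1]=0
step 4: P0: load  L1  ⟶  SIS  (L1)  txn=∅  M[L1]=0
step 5: P1: store L2 := 30  ⟶  IMI  (L2)  txn=BusRdX  M[L2]=30
step 6: P2: load  L2  ⟶  ISS  (L2)  txn=BusRd+Flush  M[L2]=30
step 7: P0: load  L1  ⟶  SIS  (L1)  txn=∅  M[L1]=0
step 8: P1: store L0 := 43  ⟶  IMI  (L0)  txn=BusRdX  M[L0]=80
step 9: P0: load  L2  ⟶  SSS  (L2)  txn=BusRd  M[L2]=30
step 10: P2: store L2 := 12  ⟶  IIM  (L2)  txn=BusUpgr  M[L2]=30
step 11: P2: load  L0  ⟶  ISS  (L0)  txn=BusRd+Flush  M[L0]=43
step 12: P2: load  L0  ⟶  ISS  (L0)  txn=∅  M[L0]=43
step 13: P1: load  L1  ⟶  SSS  (L1)  txn=BusRd  M[L1]=0
step 14: P2: store L2 := 31  ⟶  IIM  (L2)  txn=∅  M[L2]=30
step 15: P2: store L1 := 80  ⟶  IIM  (L1)  txn=BusUpgr  M[L1]=0
step 16: P0: store L0 := 35  ⟶  MII  (L0)  txn=BusRdX  M[L0]=43
step 17: P0: load  L2  ⟶  SIS  (L2)  txn=BusRd+Flush  M[L2]=31
step 18: P2: store L1 := 11  ⟶  IIM  (L1)  txn=∅  M[L1]=0
step 19: P2: load  L2  ⟶  SIS  (L2)  txn=∅  M[L2]=31
step 20: P0: store L2 := 86  ⟶  MII  (L2)  txn=BusUpgr  M[L2]=31
step 21: P2: store L2 := 13  ⟶  IIM  (L2)  txn=BusRdX+Flush  M[L2]=86
step 22: P2: store L2 := 4  ⟶  IIM  (L2)  txn=∅  M[L2]=86
step 23: P1: store L1 := 74  ⟶  IMI  (L1)  txn=BusRdX+Flush  M[L1]=11
step 24: P2: load  L2  ⟶  IIM  (L2)  txn=∅  M[L2]=86
step 25: P1: load  L1  ⟶  IMI  (L1)  txn=∅  M[L1]=11
step 26: P2: store L1 := 61  ⟶  IIM  (L1)  txn=BusRdX+Flush  M[L1]=74
step 27: P0: load  L0  ⟶  MII  (L0)  txn=∅  M[L0]=43
step 28: P0: load  L0  ⟶  MII  (L0)  txn=∅  M[L0]=43

memory[L0] = 43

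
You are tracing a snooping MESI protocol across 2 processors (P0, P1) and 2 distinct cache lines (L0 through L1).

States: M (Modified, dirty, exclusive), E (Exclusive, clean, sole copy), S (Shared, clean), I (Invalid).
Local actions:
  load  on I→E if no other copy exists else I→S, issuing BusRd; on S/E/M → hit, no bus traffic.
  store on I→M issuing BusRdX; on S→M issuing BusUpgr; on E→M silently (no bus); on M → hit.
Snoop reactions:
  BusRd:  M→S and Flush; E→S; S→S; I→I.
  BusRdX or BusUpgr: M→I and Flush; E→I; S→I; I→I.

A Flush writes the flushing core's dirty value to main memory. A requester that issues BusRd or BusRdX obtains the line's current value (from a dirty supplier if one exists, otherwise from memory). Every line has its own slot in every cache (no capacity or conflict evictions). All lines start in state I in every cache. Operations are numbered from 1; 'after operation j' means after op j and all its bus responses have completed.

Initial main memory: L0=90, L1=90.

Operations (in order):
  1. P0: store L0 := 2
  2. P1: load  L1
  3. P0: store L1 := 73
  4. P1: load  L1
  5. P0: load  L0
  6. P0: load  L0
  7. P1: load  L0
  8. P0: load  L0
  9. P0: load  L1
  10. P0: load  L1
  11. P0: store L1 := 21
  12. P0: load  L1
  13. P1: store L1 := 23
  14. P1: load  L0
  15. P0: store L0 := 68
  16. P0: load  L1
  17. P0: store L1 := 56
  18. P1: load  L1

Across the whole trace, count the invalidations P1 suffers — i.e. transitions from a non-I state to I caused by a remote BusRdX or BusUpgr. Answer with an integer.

[1] P0: store L0 := 2 | P0:M(2), P1:I | bus: BusRdX
[2] P1: load  L1 | P0:I, P1:E(90) | bus: BusRd
[3] P0: store L1 := 73 | P0:M(73), P1:I | bus: BusRdX
[4] P1: load  L1 | P0:S(73), P1:S(73) | bus: BusRd,Flush
[5] P0: load  L0 | P0:M(2), P1:I | bus: none
[6] P0: load  L0 | P0:M(2), P1:I | bus: none
[7] P1: load  L0 | P0:S(2), P1:S(2) | bus: BusRd,Flush
[8] P0: load  L0 | P0:S(2), P1:S(2) | bus: none
[9] P0: load  L1 | P0:S(73), P1:S(73) | bus: none
[10] P0: load  L1 | P0:S(73), P1:S(73) | bus: none
[11] P0: store L1 := 21 | P0:M(21), P1:I | bus: BusUpgr
[12] P0: load  L1 | P0:M(21), P1:I | bus: none
[13] P1: store L1 := 23 | P0:I, P1:M(23) | bus: BusRdX,Flush
[14] P1: load  L0 | P0:S(2), P1:S(2) | bus: none
[15] P0: store L0 := 68 | P0:M(68), P1:I | bus: BusUpgr
[16] P0: load  L1 | P0:S(23), P1:S(23) | bus: BusRd,Flush
[17] P0: store L1 := 56 | P0:M(56), P1:I | bus: BusUpgr
[18] P1: load  L1 | P0:S(56), P1:S(56) | bus: BusRd,Flush

invalidations = 4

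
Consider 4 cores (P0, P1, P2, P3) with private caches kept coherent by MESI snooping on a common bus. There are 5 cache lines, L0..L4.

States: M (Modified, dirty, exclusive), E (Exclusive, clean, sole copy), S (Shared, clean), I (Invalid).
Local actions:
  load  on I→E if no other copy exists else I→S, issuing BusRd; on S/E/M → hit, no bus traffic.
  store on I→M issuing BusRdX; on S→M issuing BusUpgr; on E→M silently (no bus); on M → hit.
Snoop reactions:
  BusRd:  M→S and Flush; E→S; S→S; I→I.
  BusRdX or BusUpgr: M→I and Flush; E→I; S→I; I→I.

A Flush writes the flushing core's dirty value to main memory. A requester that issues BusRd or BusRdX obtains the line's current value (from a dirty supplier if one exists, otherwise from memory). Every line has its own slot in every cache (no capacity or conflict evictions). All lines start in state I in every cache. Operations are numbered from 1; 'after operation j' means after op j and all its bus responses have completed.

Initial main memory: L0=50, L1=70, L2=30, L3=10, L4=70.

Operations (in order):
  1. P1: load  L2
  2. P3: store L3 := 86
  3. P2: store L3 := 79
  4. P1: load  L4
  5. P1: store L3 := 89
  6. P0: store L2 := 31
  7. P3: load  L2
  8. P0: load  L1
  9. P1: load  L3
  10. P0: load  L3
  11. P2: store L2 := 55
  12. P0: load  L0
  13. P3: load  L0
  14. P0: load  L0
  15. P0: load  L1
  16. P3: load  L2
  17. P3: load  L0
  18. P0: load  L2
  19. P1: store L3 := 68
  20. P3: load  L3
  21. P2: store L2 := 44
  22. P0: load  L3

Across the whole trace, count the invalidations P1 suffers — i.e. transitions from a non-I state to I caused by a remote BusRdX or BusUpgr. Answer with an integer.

invalidations = 1

step 1: P1: load  L2  ⟶  IEII  (L2)  txn=BusRd  M[L2]=30
step 2: P3: store L3 := 86  ⟶  IIIM  (L3)  txn=BusRdX  M[L3]=10
step 3: P2: store L3 := 79  ⟶  IIMI  (L3)  txn=BusRdX+Flush  M[L3]=86
step 4: P1: load  L4  ⟶  IEII  (L4)  txn=BusRd  M[L4]=70
step 5: P1: store L3 := 89  ⟶  IMII  (L3)  txn=BusRdX+Flush  M[L3]=79
step 6: P0: store L2 := 31  ⟶  MIII  (L2)  txn=BusRdX  M[L2]=30
step 7: P3: load  L2  ⟶  SIIS  (L2)  txn=BusRd+Flush  M[L2]=31
step 8: P0: load  L1  ⟶  EIII  (L1)  txn=BusRd  M[L1]=70
step 9: P1: load  L3  ⟶  IMII  (L3)  txn=∅  M[L3]=79
step 10: P0: load  L3  ⟶  SSII  (L3)  txn=BusRd+Flush  M[L3]=89
step 11: P2: store L2 := 55  ⟶  IIMI  (L2)  txn=BusRdX  M[L2]=31
step 12: P0: load  L0  ⟶  EIII  (L0)  txn=BusRd  M[L0]=50
step 13: P3: load  L0  ⟶  SIIS  (L0)  txn=BusRd  M[L0]=50
step 14: P0: load  L0  ⟶  SIIS  (L0)  txn=∅  M[L0]=50
step 15: P0: load  L1  ⟶  EIII  (L1)  txn=∅  M[L1]=70
step 16: P3: load  L2  ⟶  IISS  (L2)  txn=BusRd+Flush  M[L2]=55
step 17: P3: load  L0  ⟶  SIIS  (L0)  txn=∅  M[L0]=50
step 18: P0: load  L2  ⟶  SISS  (L2)  txn=BusRd  M[L2]=55
step 19: P1: store L3 := 68  ⟶  IMII  (L3)  txn=BusUpgr  M[L3]=89
step 20: P3: load  L3  ⟶  ISIS  (L3)  txn=BusRd+Flush  M[L3]=68
step 21: P2: store L2 := 44  ⟶  IIMI  (L2)  txn=BusUpgr  M[L2]=55
step 22: P0: load  L3  ⟶  SSIS  (L3)  txn=BusRd  M[L3]=68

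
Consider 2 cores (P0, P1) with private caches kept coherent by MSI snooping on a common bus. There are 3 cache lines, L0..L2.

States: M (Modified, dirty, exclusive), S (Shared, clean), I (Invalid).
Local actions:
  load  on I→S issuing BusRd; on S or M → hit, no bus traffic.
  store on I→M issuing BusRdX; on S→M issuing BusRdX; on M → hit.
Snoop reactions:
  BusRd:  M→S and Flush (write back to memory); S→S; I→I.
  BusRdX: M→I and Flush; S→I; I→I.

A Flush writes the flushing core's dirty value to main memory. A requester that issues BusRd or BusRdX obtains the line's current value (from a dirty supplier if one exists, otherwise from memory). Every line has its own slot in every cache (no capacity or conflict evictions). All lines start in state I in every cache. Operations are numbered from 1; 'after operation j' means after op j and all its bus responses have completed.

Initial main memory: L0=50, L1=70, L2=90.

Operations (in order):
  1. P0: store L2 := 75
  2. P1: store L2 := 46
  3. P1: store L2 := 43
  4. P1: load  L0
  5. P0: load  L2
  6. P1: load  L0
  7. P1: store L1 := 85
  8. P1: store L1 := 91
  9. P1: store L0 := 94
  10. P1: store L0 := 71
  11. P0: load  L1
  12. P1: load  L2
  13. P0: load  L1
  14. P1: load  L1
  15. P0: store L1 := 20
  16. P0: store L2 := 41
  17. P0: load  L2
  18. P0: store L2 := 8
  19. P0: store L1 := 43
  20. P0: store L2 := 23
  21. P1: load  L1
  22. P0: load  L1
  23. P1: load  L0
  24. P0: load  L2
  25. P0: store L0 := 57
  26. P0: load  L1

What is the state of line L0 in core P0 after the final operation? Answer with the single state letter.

[1] P0: store L2 := 75 | P0:M(75), P1:I | bus: BusRdX
[2] P1: store L2 := 46 | P0:I, P1:M(46) | bus: BusRdX,Flush
[3] P1: store L2 := 43 | P0:I, P1:M(43) | bus: none
[4] P1: load  L0 | P0:I, P1:S(50) | bus: BusRd
[5] P0: load  L2 | P0:S(43), P1:S(43) | bus: BusRd,Flush
[6] P1: load  L0 | P0:I, P1:S(50) | bus: none
[7] P1: store L1 := 85 | P0:I, P1:M(85) | bus: BusRdX
[8] P1: store L1 := 91 | P0:I, P1:M(91) | bus: none
[9] P1: store L0 := 94 | P0:I, P1:M(94) | bus: BusRdX
[10] P1: store L0 := 71 | P0:I, P1:M(71) | bus: none
[11] P0: load  L1 | P0:S(91), P1:S(91) | bus: BusRd,Flush
[12] P1: load  L2 | P0:S(43), P1:S(43) | bus: none
[13] P0: load  L1 | P0:S(91), P1:S(91) | bus: none
[14] P1: load  L1 | P0:S(91), P1:S(91) | bus: none
[15] P0: store L1 := 20 | P0:M(20), P1:I | bus: BusRdX
[16] P0: store L2 := 41 | P0:M(41), P1:I | bus: BusRdX
[17] P0: load  L2 | P0:M(41), P1:I | bus: none
[18] P0: store L2 := 8 | P0:M(8), P1:I | bus: none
[19] P0: store L1 := 43 | P0:M(43), P1:I | bus: none
[20] P0: store L2 := 23 | P0:M(23), P1:I | bus: none
[21] P1: load  L1 | P0:S(43), P1:S(43) | bus: BusRd,Flush
[22] P0: load  L1 | P0:S(43), P1:S(43) | bus: none
[23] P1: load  L0 | P0:I, P1:M(71) | bus: none
[24] P0: load  L2 | P0:M(23), P1:I | bus: none
[25] P0: store L0 := 57 | P0:M(57), P1:I | bus: BusRdX,Flush
[26] P0: load  L1 | P0:S(43), P1:S(43) | bus: none

state = M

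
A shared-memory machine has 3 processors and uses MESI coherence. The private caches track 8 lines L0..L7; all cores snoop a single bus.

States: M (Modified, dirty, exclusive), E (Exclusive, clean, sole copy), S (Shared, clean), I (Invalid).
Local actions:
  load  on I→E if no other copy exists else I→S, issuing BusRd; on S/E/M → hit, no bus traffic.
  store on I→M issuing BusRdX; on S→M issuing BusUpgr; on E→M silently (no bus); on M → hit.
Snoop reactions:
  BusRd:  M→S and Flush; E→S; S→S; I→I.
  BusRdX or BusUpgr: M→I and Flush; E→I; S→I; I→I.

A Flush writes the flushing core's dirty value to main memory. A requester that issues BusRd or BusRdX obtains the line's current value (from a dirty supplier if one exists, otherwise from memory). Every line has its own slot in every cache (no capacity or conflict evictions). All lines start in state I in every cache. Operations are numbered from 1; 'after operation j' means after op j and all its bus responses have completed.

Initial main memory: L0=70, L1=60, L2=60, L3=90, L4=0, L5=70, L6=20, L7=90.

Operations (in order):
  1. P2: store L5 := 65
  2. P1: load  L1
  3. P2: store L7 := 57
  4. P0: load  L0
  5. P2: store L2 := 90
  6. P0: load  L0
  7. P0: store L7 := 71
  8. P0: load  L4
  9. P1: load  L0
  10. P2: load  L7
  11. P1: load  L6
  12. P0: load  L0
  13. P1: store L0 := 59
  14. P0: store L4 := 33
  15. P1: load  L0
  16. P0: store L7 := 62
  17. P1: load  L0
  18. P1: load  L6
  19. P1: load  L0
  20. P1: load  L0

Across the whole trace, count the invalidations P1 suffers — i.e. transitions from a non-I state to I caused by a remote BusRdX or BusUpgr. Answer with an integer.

invalidations = 0

1. P2: store L5 := 65  bus=[BusRdX]  L5: P0=I P1=I P2=M  mem[L5]=70
2. P1: load  L1  bus=[BusRd]  L1: P0=I P1=E P2=I  mem[L1]=60
3. P2: store L7 := 57  bus=[BusRdX]  L7: P0=I P1=I P2=M  mem[L7]=90
4. P0: load  L0  bus=[BusRd]  L0: P0=E P1=I P2=I  mem[L0]=70
5. P2: store L2 := 90  bus=[BusRdX]  L2: P0=I P1=I P2=M  mem[L2]=60
6. P0: load  L0  bus=[-]  L0: P0=E P1=I P2=I  mem[L0]=70
7. P0: store L7 := 71  bus=[BusRdX,Flush]  L7: P0=M P1=I P2=I  mem[L7]=57
8. P0: load  L4  bus=[BusRd]  L4: P0=E P1=I P2=I  mem[L4]=0
9. P1: load  L0  bus=[BusRd]  L0: P0=S P1=S P2=I  mem[L0]=70
10. P2: load  L7  bus=[BusRd,Flush]  L7: P0=S P1=I P2=S  mem[L7]=71
11. P1: load  L6  bus=[BusRd]  L6: P0=I P1=E P2=I  mem[L6]=20
12. P0: load  L0  bus=[-]  L0: P0=S P1=S P2=I  mem[L0]=70
13. P1: store L0 := 59  bus=[BusUpgr]  L0: P0=I P1=M P2=I  mem[L0]=70
14. P0: store L4 := 33  bus=[-]  L4: P0=M P1=I P2=I  mem[L4]=0
15. P1: load  L0  bus=[-]  L0: P0=I P1=M P2=I  mem[L0]=70
16. P0: store L7 := 62  bus=[BusUpgr]  L7: P0=M P1=I P2=I  mem[L7]=71
17. P1: load  L0  bus=[-]  L0: P0=I P1=M P2=I  mem[L0]=70
18. P1: load  L6  bus=[-]  L6: P0=I P1=E P2=I  mem[L6]=20
19. P1: load  L0  bus=[-]  L0: P0=I P1=M P2=I  mem[L0]=70
20. P1: load  L0  bus=[-]  L0: P0=I P1=M P2=I  mem[L0]=70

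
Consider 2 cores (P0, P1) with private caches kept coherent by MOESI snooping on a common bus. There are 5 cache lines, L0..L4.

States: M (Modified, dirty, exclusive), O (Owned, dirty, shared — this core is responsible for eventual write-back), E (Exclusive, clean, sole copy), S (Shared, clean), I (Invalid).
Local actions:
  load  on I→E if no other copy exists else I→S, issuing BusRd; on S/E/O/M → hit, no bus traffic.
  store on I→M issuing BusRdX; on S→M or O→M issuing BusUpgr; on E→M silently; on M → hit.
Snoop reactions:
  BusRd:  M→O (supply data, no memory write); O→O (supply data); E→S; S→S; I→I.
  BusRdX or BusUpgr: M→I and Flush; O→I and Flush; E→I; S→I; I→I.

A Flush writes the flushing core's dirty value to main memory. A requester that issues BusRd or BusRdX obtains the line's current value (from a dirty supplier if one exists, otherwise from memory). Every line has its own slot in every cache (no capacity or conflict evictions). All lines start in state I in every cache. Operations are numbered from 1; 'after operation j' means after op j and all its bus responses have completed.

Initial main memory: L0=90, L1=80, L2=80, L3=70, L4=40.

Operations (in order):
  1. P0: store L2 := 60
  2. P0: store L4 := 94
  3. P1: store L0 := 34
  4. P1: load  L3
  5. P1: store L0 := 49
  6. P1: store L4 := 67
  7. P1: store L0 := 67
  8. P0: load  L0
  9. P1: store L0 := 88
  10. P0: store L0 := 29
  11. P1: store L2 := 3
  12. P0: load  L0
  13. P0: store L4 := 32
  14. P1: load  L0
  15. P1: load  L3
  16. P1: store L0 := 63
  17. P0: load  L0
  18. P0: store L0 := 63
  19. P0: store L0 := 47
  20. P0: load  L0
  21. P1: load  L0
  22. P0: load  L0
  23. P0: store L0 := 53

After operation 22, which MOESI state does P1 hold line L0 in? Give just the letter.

state = S

1. P0: store L2 := 60  bus=[BusRdX]  L2: P0=M P1=I  mem[L2]=80
2. P0: store L4 := 94  bus=[BusRdX]  L4: P0=M P1=I  mem[L4]=40
3. P1: store L0 := 34  bus=[BusRdX]  L0: P0=I P1=M  mem[L0]=90
4. P1: load  L3  bus=[BusRd]  L3: P0=I P1=E  mem[L3]=70
5. P1: store L0 := 49  bus=[-]  L0: P0=I P1=M  mem[L0]=90
6. P1: store L4 := 67  bus=[BusRdX,Flush]  L4: P0=I P1=M  mem[L4]=94
7. P1: store L0 := 67  bus=[-]  L0: P0=I P1=M  mem[L0]=90
8. P0: load  L0  bus=[BusRd]  L0: P0=S P1=O  mem[L0]=90
9. P1: store L0 := 88  bus=[BusUpgr]  L0: P0=I P1=M  mem[L0]=90
10. P0: store L0 := 29  bus=[BusRdX,Flush]  L0: P0=M P1=I  mem[L0]=88
11. P1: store L2 := 3  bus=[BusRdX,Flush]  L2: P0=I P1=M  mem[L2]=60
12. P0: load  L0  bus=[-]  L0: P0=M P1=I  mem[L0]=88
13. P0: store L4 := 32  bus=[BusRdX,Flush]  L4: P0=M P1=I  mem[L4]=67
14. P1: load  L0  bus=[BusRd]  L0: P0=O P1=S  mem[L0]=88
15. P1: load  L3  bus=[-]  L3: P0=I P1=E  mem[L3]=70
16. P1: store L0 := 63  bus=[BusUpgr,Flush]  L0: P0=I P1=M  mem[L0]=29
17. P0: load  L0  bus=[BusRd]  L0: P0=S P1=O  mem[L0]=29
18. P0: store L0 := 63  bus=[BusUpgr,Flush]  L0: P0=M P1=I  mem[L0]=63
19. P0: store L0 := 47  bus=[-]  L0: P0=M P1=I  mem[L0]=63
20. P0: load  L0  bus=[-]  L0: P0=M P1=I  mem[L0]=63
21. P1: load  L0  bus=[BusRd]  L0: P0=O P1=S  mem[L0]=63
22. P0: load  L0  bus=[-]  L0: P0=O P1=S  mem[L0]=63
23. P0: store L0 := 53  bus=[BusUpgr]  L0: P0=M P1=I  mem[L0]=63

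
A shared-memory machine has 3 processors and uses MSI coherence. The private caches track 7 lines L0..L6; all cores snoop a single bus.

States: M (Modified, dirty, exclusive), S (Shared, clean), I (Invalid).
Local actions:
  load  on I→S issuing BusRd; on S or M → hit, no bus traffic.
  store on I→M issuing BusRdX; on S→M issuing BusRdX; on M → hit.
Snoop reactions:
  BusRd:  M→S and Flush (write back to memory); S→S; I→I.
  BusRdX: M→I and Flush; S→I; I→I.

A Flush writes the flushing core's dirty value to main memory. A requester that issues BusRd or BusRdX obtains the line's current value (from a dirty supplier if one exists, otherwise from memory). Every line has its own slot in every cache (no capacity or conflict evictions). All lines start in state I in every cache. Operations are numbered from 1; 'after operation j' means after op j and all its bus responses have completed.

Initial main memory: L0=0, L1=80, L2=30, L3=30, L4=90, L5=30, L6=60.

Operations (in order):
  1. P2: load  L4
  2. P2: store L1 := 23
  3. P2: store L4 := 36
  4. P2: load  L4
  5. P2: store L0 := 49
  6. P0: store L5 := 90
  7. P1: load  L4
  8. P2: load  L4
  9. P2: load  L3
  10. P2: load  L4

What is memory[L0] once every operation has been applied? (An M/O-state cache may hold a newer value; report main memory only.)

[1] P2: load  L4 | P0:I, P1:I, P2:S(90) | bus: BusRd
[2] P2: store L1 := 23 | P0:I, P1:I, P2:M(23) | bus: BusRdX
[3] P2: store L4 := 36 | P0:I, P1:I, P2:M(36) | bus: BusRdX
[4] P2: load  L4 | P0:I, P1:I, P2:M(36) | bus: none
[5] P2: store L0 := 49 | P0:I, P1:I, P2:M(49) | bus: BusRdX
[6] P0: store L5 := 90 | P0:M(90), P1:I, P2:I | bus: BusRdX
[7] P1: load  L4 | P0:I, P1:S(36), P2:S(36) | bus: BusRd,Flush
[8] P2: load  L4 | P0:I, P1:S(36), P2:S(36) | bus: none
[9] P2: load  L3 | P0:I, P1:I, P2:S(30) | bus: BusRd
[10] P2: load  L4 | P0:I, P1:S(36), P2:S(36) | bus: none

memory[L0] = 0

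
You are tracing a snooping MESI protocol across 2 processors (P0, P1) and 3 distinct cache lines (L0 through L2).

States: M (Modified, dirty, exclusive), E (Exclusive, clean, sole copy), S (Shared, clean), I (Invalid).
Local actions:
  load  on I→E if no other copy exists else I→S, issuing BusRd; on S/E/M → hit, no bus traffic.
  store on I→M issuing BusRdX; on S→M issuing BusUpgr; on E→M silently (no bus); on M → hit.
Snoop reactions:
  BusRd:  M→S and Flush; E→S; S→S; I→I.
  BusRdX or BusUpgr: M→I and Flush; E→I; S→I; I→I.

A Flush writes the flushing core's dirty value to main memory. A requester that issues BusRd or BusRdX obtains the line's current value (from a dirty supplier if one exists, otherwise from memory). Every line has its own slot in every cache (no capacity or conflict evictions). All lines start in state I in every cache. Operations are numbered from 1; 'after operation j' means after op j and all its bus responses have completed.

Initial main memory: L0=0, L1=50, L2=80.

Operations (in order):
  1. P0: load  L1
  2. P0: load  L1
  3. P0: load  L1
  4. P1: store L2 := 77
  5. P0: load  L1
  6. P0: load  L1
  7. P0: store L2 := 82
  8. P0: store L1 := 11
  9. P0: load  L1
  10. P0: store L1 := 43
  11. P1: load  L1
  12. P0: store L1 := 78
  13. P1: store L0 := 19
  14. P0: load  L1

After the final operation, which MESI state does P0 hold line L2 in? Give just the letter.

state = M

  op1 P0: load  L1 → E/I on L1; bus BusRd; mem=50
  op2 P0: load  L1 → E/I on L1; bus (none); mem=50
  op3 P0: load  L1 → E/I on L1; bus (none); mem=50
  op4 P1: store L2 := 77 → I/M on L2; bus BusRdX; mem=80
  op5 P0: load  L1 → E/I on L1; bus (none); mem=50
  op6 P0: load  L1 → E/I on L1; bus (none); mem=50
  op7 P0: store L2 := 82 → M/I on L2; bus BusRdX Flush; mem=77
  op8 P0: store L1 := 11 → M/I on L1; bus (none); mem=50
  op9 P0: load  L1 → M/I on L1; bus (none); mem=50
  op10 P0: store L1 := 43 → M/I on L1; bus (none); mem=50
  op11 P1: load  L1 → S/S on L1; bus BusRd Flush; mem=43
  op12 P0: store L1 := 78 → M/I on L1; bus BusUpgr; mem=43
  op13 P1: store L0 := 19 → I/M on L0; bus BusRdX; mem=0
  op14 P0: load  L1 → M/I on L1; bus (none); mem=43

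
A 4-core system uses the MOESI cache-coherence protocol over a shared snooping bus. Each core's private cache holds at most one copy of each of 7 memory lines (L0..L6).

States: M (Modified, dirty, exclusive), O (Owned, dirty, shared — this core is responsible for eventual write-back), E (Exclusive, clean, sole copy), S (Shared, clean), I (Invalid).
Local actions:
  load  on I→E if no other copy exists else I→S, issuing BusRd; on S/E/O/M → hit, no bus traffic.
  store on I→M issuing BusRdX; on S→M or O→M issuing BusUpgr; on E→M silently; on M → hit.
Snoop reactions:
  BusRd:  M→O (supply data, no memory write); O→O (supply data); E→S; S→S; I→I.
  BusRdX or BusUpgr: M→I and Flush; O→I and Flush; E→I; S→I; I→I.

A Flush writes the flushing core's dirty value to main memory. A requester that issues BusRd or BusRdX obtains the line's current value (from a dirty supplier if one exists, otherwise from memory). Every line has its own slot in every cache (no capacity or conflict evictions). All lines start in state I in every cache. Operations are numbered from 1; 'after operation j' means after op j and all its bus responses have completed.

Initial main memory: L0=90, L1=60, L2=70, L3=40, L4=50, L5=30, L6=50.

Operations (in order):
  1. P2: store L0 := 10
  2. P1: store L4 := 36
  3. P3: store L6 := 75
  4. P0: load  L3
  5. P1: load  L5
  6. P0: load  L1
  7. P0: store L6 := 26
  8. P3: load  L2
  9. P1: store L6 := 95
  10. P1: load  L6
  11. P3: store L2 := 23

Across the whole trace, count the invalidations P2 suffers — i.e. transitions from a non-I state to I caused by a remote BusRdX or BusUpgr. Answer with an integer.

1. P2: store L0 := 10  bus=[BusRdX]  L0: P0=I P1=I P2=M P3=I  mem[L0]=90
2. P1: store L4 := 36  bus=[BusRdX]  L4: P0=I P1=M P2=I P3=I  mem[L4]=50
3. P3: store L6 := 75  bus=[BusRdX]  L6: P0=I P1=I P2=I P3=M  mem[L6]=50
4. P0: load  L3  bus=[BusRd]  L3: P0=E P1=I P2=I P3=I  mem[L3]=40
5. P1: load  L5  bus=[BusRd]  L5: P0=I P1=E P2=I P3=I  mem[L5]=30
6. P0: load  L1  bus=[BusRd]  L1: P0=E P1=I P2=I P3=I  mem[L1]=60
7. P0: store L6 := 26  bus=[BusRdX,Flush]  L6: P0=M P1=I P2=I P3=I  mem[L6]=75
8. P3: load  L2  bus=[BusRd]  L2: P0=I P1=I P2=I P3=E  mem[L2]=70
9. P1: store L6 := 95  bus=[BusRdX,Flush]  L6: P0=I P1=M P2=I P3=I  mem[L6]=26
10. P1: load  L6  bus=[-]  L6: P0=I P1=M P2=I P3=I  mem[L6]=26
11. P3: store L2 := 23  bus=[-]  L2: P0=I P1=I P2=I P3=M  mem[L2]=70

invalidations = 0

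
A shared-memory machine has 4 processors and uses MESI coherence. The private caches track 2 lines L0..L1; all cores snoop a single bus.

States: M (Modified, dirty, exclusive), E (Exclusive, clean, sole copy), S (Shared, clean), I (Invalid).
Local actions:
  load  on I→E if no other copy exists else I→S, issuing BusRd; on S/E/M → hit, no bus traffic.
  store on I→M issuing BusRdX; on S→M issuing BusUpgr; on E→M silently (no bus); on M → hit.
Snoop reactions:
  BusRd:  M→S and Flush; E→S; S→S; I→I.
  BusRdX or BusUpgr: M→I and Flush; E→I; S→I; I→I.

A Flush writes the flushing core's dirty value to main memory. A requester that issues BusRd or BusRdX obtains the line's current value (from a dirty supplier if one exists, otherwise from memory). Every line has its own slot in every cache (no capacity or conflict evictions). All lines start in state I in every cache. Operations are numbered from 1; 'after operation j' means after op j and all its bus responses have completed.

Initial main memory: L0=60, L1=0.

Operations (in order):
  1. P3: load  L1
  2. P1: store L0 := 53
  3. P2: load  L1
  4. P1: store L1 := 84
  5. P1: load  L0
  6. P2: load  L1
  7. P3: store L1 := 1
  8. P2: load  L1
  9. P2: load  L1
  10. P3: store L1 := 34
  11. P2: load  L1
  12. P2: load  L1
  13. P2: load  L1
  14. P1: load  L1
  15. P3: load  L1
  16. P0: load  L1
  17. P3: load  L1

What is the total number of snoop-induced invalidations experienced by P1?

step 1: P3: load  L1  ⟶  IIIE  (L1)  txn=BusRd  M[L1]=0
step 2: P1: store L0 := 53  ⟶  IMII  (L0)  txn=BusRdX  M[L0]=60
step 3: P2: load  L1  ⟶  IISS  (L1)  txn=BusRd  M[L1]=0
step 4: P1: store L1 := 84  ⟶  IMII  (L1)  txn=BusRdX  M[L1]=0
step 5: P1: load  L0  ⟶  IMII  (L0)  txn=∅  M[L0]=60
step 6: P2: load  L1  ⟶  ISSI  (L1)  txn=BusRd+Flush  M[L1]=84
step 7: P3: store L1 := 1  ⟶  IIIM  (L1)  txn=BusRdX  M[L1]=84
step 8: P2: load  L1  ⟶  IISS  (L1)  txn=BusRd+Flush  M[L1]=1
step 9: P2: load  L1  ⟶  IISS  (L1)  txn=∅  M[L1]=1
step 10: P3: store L1 := 34  ⟶  IIIM  (L1)  txn=BusUpgr  M[L1]=1
step 11: P2: load  L1  ⟶  IISS  (L1)  txn=BusRd+Flush  M[L1]=34
step 12: P2: load  L1  ⟶  IISS  (L1)  txn=∅  M[L1]=34
step 13: P2: load  L1  ⟶  IISS  (L1)  txn=∅  M[L1]=34
step 14: P1: load  L1  ⟶  ISSS  (L1)  txn=BusRd  M[L1]=34
step 15: P3: load  L1  ⟶  ISSS  (L1)  txn=∅  M[L1]=34
step 16: P0: load  L1  ⟶  SSSS  (L1)  txn=BusRd  M[L1]=34
step 17: P3: load  L1  ⟶  SSSS  (L1)  txn=∅  M[L1]=34

invalidations = 1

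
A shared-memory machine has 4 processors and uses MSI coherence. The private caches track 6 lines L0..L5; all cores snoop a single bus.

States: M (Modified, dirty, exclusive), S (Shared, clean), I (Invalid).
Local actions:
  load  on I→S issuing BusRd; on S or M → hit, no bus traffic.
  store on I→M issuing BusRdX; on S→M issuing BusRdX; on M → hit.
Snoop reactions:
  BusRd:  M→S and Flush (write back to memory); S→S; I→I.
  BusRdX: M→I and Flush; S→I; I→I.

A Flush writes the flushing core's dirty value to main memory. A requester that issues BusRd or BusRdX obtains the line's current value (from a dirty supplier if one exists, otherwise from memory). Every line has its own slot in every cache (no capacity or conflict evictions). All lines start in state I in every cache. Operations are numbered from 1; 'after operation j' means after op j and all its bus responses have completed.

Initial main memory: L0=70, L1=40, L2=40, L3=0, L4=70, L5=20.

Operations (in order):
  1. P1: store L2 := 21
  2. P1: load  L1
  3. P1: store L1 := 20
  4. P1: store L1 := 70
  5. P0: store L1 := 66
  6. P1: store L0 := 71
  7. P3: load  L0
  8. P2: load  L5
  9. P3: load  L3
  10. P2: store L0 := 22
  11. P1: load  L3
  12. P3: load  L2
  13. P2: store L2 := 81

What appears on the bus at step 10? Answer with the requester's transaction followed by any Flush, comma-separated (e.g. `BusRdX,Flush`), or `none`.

bus = BusRdX

  op1 P1: store L2 := 21 → I/M/I/I on L2; bus BusRdX; mem=40
  op2 P1: load  L1 → I/S/I/I on L1; bus BusRd; mem=40
  op3 P1: store L1 := 20 → I/M/I/I on L1; bus BusRdX; mem=40
  op4 P1: store L1 := 70 → I/M/I/I on L1; bus (none); mem=40
  op5 P0: store L1 := 66 → M/I/I/I on L1; bus BusRdX Flush; mem=70
  op6 P1: store L0 := 71 → I/M/I/I on L0; bus BusRdX; mem=70
  op7 P3: load  L0 → I/S/I/S on L0; bus BusRd Flush; mem=71
  op8 P2: load  L5 → I/I/S/I on L5; bus BusRd; mem=20
  op9 P3: load  L3 → I/I/I/S on L3; bus BusRd; mem=0
  op10 P2: store L0 := 22 → I/I/M/I on L0; bus BusRdX; mem=71
  op11 P1: load  L3 → I/S/I/S on L3; bus BusRd; mem=0
  op12 P3: load  L2 → I/S/I/S on L2; bus BusRd Flush; mem=21
  op13 P2: store L2 := 81 → I/I/M/I on L2; bus BusRdX; mem=21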